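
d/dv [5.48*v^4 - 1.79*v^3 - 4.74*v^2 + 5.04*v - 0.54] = 21.92*v^3 - 5.37*v^2 - 9.48*v + 5.04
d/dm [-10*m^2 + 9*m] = 9 - 20*m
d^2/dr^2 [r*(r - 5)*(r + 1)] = 6*r - 8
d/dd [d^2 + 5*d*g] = 2*d + 5*g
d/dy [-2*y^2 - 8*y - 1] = -4*y - 8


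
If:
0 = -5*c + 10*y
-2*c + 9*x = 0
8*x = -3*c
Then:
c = 0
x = 0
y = 0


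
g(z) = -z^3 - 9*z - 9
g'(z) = -3*z^2 - 9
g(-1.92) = 15.36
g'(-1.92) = -20.06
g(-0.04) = -8.64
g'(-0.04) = -9.00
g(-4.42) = 117.13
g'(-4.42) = -67.61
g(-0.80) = -1.29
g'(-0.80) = -10.92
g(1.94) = -33.76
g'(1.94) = -20.29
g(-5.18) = 176.61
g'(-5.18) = -89.50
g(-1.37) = 5.90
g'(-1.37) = -14.63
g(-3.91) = 85.97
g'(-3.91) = -54.86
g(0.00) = -9.00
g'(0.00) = -9.00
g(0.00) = -9.00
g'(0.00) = -9.00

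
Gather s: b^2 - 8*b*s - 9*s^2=b^2 - 8*b*s - 9*s^2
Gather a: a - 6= a - 6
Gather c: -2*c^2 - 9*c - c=-2*c^2 - 10*c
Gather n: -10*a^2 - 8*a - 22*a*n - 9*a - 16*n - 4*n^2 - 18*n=-10*a^2 - 17*a - 4*n^2 + n*(-22*a - 34)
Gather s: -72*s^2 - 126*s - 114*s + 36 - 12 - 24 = -72*s^2 - 240*s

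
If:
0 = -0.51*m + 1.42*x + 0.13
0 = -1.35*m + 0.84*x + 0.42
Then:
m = 0.33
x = 0.03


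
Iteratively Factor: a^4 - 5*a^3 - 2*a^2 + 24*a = (a - 3)*(a^3 - 2*a^2 - 8*a) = a*(a - 3)*(a^2 - 2*a - 8) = a*(a - 4)*(a - 3)*(a + 2)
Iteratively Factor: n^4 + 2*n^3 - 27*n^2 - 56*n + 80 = (n - 5)*(n^3 + 7*n^2 + 8*n - 16) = (n - 5)*(n + 4)*(n^2 + 3*n - 4) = (n - 5)*(n + 4)^2*(n - 1)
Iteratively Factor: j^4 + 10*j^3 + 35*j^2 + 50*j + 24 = (j + 3)*(j^3 + 7*j^2 + 14*j + 8) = (j + 2)*(j + 3)*(j^2 + 5*j + 4) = (j + 2)*(j + 3)*(j + 4)*(j + 1)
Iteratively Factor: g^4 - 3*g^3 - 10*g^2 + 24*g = (g + 3)*(g^3 - 6*g^2 + 8*g) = g*(g + 3)*(g^2 - 6*g + 8) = g*(g - 2)*(g + 3)*(g - 4)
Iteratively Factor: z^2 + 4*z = (z)*(z + 4)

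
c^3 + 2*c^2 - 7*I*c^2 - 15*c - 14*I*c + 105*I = (c - 3)*(c + 5)*(c - 7*I)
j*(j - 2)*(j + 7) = j^3 + 5*j^2 - 14*j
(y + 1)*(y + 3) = y^2 + 4*y + 3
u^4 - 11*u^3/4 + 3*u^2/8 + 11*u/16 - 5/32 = (u - 5/2)*(u - 1/2)*(u - 1/4)*(u + 1/2)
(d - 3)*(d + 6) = d^2 + 3*d - 18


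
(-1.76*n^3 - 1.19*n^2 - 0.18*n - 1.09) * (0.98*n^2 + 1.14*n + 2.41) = -1.7248*n^5 - 3.1726*n^4 - 5.7746*n^3 - 4.1413*n^2 - 1.6764*n - 2.6269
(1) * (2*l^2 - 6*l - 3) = 2*l^2 - 6*l - 3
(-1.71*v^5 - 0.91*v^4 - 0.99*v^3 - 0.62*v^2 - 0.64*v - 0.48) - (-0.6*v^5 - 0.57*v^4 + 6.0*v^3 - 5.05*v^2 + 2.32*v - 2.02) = -1.11*v^5 - 0.34*v^4 - 6.99*v^3 + 4.43*v^2 - 2.96*v + 1.54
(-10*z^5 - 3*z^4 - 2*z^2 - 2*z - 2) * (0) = 0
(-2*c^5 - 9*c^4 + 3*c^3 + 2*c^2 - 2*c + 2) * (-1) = 2*c^5 + 9*c^4 - 3*c^3 - 2*c^2 + 2*c - 2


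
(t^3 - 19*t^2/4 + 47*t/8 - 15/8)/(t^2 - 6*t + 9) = (8*t^2 - 14*t + 5)/(8*(t - 3))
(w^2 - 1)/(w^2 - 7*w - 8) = (w - 1)/(w - 8)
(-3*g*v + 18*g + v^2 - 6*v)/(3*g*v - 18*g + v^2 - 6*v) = (-3*g + v)/(3*g + v)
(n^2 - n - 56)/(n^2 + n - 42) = (n - 8)/(n - 6)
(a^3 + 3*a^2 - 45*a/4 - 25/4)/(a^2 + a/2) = a + 5/2 - 25/(2*a)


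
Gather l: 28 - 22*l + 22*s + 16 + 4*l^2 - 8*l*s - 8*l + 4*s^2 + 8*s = 4*l^2 + l*(-8*s - 30) + 4*s^2 + 30*s + 44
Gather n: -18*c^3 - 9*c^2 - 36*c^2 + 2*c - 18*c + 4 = -18*c^3 - 45*c^2 - 16*c + 4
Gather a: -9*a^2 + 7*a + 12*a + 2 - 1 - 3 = -9*a^2 + 19*a - 2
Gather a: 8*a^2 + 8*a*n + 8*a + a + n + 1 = 8*a^2 + a*(8*n + 9) + n + 1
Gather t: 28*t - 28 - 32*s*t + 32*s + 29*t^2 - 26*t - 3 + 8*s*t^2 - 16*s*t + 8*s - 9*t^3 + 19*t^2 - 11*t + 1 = 40*s - 9*t^3 + t^2*(8*s + 48) + t*(-48*s - 9) - 30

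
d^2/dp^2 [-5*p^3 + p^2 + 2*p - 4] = 2 - 30*p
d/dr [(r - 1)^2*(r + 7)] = (r - 1)*(3*r + 13)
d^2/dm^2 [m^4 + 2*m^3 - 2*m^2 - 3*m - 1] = 12*m^2 + 12*m - 4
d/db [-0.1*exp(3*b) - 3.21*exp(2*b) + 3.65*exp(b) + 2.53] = (-0.3*exp(2*b) - 6.42*exp(b) + 3.65)*exp(b)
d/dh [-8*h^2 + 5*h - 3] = 5 - 16*h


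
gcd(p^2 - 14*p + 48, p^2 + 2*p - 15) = 1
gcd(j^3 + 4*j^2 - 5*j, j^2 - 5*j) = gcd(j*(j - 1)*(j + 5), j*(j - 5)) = j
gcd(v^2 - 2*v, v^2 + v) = v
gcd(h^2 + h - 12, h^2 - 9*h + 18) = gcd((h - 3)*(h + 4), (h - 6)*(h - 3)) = h - 3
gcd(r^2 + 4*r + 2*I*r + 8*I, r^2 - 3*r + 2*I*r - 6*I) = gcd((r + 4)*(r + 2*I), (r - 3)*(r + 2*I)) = r + 2*I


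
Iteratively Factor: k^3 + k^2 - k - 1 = (k - 1)*(k^2 + 2*k + 1) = (k - 1)*(k + 1)*(k + 1)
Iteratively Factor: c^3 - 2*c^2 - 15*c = (c)*(c^2 - 2*c - 15) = c*(c + 3)*(c - 5)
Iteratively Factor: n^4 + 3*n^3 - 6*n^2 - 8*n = (n - 2)*(n^3 + 5*n^2 + 4*n) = (n - 2)*(n + 4)*(n^2 + n) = (n - 2)*(n + 1)*(n + 4)*(n)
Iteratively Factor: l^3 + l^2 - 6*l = (l - 2)*(l^2 + 3*l) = l*(l - 2)*(l + 3)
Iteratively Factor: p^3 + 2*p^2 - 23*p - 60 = (p + 3)*(p^2 - p - 20) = (p - 5)*(p + 3)*(p + 4)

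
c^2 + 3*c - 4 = (c - 1)*(c + 4)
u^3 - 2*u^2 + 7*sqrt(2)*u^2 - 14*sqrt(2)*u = u*(u - 2)*(u + 7*sqrt(2))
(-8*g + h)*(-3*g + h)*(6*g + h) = 144*g^3 - 42*g^2*h - 5*g*h^2 + h^3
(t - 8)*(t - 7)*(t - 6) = t^3 - 21*t^2 + 146*t - 336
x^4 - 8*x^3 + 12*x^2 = x^2*(x - 6)*(x - 2)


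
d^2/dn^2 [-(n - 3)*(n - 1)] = -2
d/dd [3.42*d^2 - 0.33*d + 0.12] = 6.84*d - 0.33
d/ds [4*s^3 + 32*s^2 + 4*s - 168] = 12*s^2 + 64*s + 4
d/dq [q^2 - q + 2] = 2*q - 1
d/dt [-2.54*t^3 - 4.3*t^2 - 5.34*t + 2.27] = -7.62*t^2 - 8.6*t - 5.34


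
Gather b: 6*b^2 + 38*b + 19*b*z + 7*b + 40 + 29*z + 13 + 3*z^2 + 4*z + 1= 6*b^2 + b*(19*z + 45) + 3*z^2 + 33*z + 54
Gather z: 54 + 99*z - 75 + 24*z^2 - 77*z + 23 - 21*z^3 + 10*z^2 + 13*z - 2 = -21*z^3 + 34*z^2 + 35*z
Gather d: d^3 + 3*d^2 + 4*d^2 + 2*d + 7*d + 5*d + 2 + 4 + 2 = d^3 + 7*d^2 + 14*d + 8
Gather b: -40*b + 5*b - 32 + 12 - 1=-35*b - 21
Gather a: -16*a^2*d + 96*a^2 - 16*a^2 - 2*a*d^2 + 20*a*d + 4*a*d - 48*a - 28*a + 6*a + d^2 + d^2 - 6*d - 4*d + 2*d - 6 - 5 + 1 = a^2*(80 - 16*d) + a*(-2*d^2 + 24*d - 70) + 2*d^2 - 8*d - 10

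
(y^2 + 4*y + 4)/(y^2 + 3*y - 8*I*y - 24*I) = (y^2 + 4*y + 4)/(y^2 + y*(3 - 8*I) - 24*I)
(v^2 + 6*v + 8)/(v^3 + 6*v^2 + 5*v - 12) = (v + 2)/(v^2 + 2*v - 3)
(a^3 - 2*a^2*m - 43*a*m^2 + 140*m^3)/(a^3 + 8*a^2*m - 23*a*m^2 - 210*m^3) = (a - 4*m)/(a + 6*m)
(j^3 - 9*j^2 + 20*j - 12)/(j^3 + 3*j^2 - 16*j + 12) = (j - 6)/(j + 6)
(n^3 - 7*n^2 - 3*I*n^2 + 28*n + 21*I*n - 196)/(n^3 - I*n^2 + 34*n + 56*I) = (n - 7)/(n + 2*I)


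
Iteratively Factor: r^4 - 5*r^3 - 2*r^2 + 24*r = (r + 2)*(r^3 - 7*r^2 + 12*r) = (r - 4)*(r + 2)*(r^2 - 3*r) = r*(r - 4)*(r + 2)*(r - 3)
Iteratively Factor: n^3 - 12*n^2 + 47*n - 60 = (n - 5)*(n^2 - 7*n + 12) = (n - 5)*(n - 4)*(n - 3)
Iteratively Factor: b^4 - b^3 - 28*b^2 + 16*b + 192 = (b - 4)*(b^3 + 3*b^2 - 16*b - 48) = (b - 4)*(b + 4)*(b^2 - b - 12) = (b - 4)*(b + 3)*(b + 4)*(b - 4)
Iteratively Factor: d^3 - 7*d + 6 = (d - 2)*(d^2 + 2*d - 3) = (d - 2)*(d + 3)*(d - 1)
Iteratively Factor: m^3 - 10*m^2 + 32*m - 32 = (m - 4)*(m^2 - 6*m + 8) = (m - 4)^2*(m - 2)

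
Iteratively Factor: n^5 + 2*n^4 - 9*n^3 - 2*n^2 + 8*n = (n + 1)*(n^4 + n^3 - 10*n^2 + 8*n) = (n - 2)*(n + 1)*(n^3 + 3*n^2 - 4*n) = n*(n - 2)*(n + 1)*(n^2 + 3*n - 4) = n*(n - 2)*(n + 1)*(n + 4)*(n - 1)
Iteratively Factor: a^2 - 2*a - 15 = (a + 3)*(a - 5)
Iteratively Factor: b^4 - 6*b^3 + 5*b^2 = (b)*(b^3 - 6*b^2 + 5*b) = b^2*(b^2 - 6*b + 5) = b^2*(b - 1)*(b - 5)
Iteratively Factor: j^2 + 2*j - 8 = (j - 2)*(j + 4)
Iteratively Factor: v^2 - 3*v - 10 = (v - 5)*(v + 2)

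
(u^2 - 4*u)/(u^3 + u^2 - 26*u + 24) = u/(u^2 + 5*u - 6)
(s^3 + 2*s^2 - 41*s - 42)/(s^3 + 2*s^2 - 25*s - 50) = (s^3 + 2*s^2 - 41*s - 42)/(s^3 + 2*s^2 - 25*s - 50)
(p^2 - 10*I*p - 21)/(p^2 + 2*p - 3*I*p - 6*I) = (p - 7*I)/(p + 2)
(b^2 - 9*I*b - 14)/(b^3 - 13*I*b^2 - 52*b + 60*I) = (b - 7*I)/(b^2 - 11*I*b - 30)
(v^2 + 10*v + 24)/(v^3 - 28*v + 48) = (v + 4)/(v^2 - 6*v + 8)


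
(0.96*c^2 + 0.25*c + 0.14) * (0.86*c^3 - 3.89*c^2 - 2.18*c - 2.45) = 0.8256*c^5 - 3.5194*c^4 - 2.9449*c^3 - 3.4416*c^2 - 0.9177*c - 0.343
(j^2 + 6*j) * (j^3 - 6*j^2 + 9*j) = j^5 - 27*j^3 + 54*j^2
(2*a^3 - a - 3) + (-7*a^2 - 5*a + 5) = 2*a^3 - 7*a^2 - 6*a + 2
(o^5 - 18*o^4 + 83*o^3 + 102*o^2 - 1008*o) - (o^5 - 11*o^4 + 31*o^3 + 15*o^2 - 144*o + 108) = -7*o^4 + 52*o^3 + 87*o^2 - 864*o - 108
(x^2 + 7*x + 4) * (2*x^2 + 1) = 2*x^4 + 14*x^3 + 9*x^2 + 7*x + 4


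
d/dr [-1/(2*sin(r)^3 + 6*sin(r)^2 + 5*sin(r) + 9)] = (6*sin(r)^2 + 12*sin(r) + 5)*cos(r)/(2*sin(r)^3 + 6*sin(r)^2 + 5*sin(r) + 9)^2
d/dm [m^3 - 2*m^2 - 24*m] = 3*m^2 - 4*m - 24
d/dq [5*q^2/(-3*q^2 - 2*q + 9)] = 10*q*(9 - q)/(9*q^4 + 12*q^3 - 50*q^2 - 36*q + 81)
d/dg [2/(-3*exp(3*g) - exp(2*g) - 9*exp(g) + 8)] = (18*exp(2*g) + 4*exp(g) + 18)*exp(g)/(3*exp(3*g) + exp(2*g) + 9*exp(g) - 8)^2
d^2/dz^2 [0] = 0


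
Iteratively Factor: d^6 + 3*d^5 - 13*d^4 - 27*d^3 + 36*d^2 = (d + 4)*(d^5 - d^4 - 9*d^3 + 9*d^2) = d*(d + 4)*(d^4 - d^3 - 9*d^2 + 9*d) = d*(d - 3)*(d + 4)*(d^3 + 2*d^2 - 3*d) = d*(d - 3)*(d - 1)*(d + 4)*(d^2 + 3*d) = d^2*(d - 3)*(d - 1)*(d + 4)*(d + 3)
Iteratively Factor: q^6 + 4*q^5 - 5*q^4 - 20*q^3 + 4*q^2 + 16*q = (q + 1)*(q^5 + 3*q^4 - 8*q^3 - 12*q^2 + 16*q) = (q - 2)*(q + 1)*(q^4 + 5*q^3 + 2*q^2 - 8*q) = q*(q - 2)*(q + 1)*(q^3 + 5*q^2 + 2*q - 8) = q*(q - 2)*(q + 1)*(q + 2)*(q^2 + 3*q - 4) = q*(q - 2)*(q + 1)*(q + 2)*(q + 4)*(q - 1)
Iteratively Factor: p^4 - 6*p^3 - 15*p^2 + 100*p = (p)*(p^3 - 6*p^2 - 15*p + 100) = p*(p + 4)*(p^2 - 10*p + 25) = p*(p - 5)*(p + 4)*(p - 5)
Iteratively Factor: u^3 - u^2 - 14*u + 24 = (u + 4)*(u^2 - 5*u + 6) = (u - 2)*(u + 4)*(u - 3)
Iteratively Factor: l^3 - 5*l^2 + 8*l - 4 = (l - 1)*(l^2 - 4*l + 4) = (l - 2)*(l - 1)*(l - 2)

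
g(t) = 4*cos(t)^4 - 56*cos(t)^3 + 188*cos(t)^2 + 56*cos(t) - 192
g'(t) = -16*sin(t)*cos(t)^3 + 168*sin(t)*cos(t)^2 - 376*sin(t)*cos(t) - 56*sin(t)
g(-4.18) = -164.40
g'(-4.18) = 155.29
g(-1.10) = -132.97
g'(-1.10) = 172.43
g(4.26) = -175.73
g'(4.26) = -127.53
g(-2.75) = -36.01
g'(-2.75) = -170.87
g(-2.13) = -160.12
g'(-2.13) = -163.72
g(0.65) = -54.92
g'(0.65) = -155.49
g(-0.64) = -53.37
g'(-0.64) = 153.93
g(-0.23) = -7.34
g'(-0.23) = 63.29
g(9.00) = -41.84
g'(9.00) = 180.57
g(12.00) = -42.49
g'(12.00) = 141.26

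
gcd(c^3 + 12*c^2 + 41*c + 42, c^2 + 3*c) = c + 3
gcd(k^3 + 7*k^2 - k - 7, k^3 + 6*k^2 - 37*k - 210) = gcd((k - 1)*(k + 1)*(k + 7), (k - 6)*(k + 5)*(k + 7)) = k + 7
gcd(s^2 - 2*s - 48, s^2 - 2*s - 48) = s^2 - 2*s - 48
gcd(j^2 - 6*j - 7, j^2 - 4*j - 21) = j - 7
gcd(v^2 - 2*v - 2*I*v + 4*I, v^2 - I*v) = 1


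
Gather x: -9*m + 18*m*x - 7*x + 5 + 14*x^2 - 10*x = -9*m + 14*x^2 + x*(18*m - 17) + 5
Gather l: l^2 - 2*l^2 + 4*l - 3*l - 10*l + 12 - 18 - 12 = -l^2 - 9*l - 18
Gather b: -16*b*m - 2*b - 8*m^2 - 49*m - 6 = b*(-16*m - 2) - 8*m^2 - 49*m - 6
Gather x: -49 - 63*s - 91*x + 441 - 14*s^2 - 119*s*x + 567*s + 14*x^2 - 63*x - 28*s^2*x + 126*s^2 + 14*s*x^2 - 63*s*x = 112*s^2 + 504*s + x^2*(14*s + 14) + x*(-28*s^2 - 182*s - 154) + 392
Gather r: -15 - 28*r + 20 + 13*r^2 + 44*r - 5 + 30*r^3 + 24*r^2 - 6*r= 30*r^3 + 37*r^2 + 10*r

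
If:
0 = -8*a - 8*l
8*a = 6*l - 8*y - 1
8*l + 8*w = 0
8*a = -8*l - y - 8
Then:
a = 9/2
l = -9/2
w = 9/2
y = -8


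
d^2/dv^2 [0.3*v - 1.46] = 0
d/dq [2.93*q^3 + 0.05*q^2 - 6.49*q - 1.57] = 8.79*q^2 + 0.1*q - 6.49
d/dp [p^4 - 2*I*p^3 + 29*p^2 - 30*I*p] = 4*p^3 - 6*I*p^2 + 58*p - 30*I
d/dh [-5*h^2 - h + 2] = -10*h - 1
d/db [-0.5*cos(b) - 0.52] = 0.5*sin(b)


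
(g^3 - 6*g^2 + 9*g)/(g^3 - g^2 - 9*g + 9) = g*(g - 3)/(g^2 + 2*g - 3)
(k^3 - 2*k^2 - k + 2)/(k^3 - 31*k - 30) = (k^2 - 3*k + 2)/(k^2 - k - 30)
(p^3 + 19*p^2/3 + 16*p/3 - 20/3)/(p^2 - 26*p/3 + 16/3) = (p^2 + 7*p + 10)/(p - 8)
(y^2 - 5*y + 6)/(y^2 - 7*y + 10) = (y - 3)/(y - 5)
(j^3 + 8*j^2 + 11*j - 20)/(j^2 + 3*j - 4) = j + 5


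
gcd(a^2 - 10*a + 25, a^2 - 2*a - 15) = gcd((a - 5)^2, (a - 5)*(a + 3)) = a - 5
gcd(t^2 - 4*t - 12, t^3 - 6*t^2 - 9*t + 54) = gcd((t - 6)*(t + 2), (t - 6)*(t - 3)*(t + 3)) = t - 6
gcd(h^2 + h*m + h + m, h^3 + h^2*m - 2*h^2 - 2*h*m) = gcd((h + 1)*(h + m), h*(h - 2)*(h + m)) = h + m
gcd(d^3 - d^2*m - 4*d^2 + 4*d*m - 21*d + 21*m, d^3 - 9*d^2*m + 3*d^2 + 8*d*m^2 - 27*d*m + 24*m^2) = d^2 - d*m + 3*d - 3*m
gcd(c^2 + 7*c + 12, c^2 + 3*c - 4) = c + 4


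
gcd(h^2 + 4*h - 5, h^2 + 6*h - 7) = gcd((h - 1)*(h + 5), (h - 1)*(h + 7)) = h - 1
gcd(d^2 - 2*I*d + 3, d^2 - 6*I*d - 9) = d - 3*I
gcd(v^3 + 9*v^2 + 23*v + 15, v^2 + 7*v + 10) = v + 5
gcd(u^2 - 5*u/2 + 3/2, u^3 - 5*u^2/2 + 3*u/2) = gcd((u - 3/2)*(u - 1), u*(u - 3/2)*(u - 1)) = u^2 - 5*u/2 + 3/2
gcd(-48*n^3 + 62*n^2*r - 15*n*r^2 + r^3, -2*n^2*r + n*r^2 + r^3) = -n + r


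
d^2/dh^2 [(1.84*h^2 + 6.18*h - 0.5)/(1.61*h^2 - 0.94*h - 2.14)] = (-7.105427357601e-15*h^4 + 37.607668*h^3 + 30.260916*h^2 + 132.295632*h - 12.339448)/(4.173281*h^6 - 7.309722*h^5 - 12.373494*h^4 + 18.601472*h^3 + 16.446756*h^2 - 12.914472*h - 9.800344)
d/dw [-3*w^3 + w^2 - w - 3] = -9*w^2 + 2*w - 1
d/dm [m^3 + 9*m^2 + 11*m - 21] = 3*m^2 + 18*m + 11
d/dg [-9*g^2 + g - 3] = 1 - 18*g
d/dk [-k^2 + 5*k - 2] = 5 - 2*k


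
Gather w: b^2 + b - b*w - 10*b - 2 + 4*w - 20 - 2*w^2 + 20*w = b^2 - 9*b - 2*w^2 + w*(24 - b) - 22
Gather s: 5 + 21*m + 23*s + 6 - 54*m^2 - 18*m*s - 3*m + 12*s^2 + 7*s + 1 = -54*m^2 + 18*m + 12*s^2 + s*(30 - 18*m) + 12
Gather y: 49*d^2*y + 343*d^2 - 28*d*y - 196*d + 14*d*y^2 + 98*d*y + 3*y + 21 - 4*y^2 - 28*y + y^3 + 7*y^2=343*d^2 - 196*d + y^3 + y^2*(14*d + 3) + y*(49*d^2 + 70*d - 25) + 21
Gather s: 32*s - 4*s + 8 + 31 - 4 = 28*s + 35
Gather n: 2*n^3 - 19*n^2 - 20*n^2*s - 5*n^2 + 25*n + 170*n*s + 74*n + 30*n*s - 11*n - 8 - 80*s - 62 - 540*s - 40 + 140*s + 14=2*n^3 + n^2*(-20*s - 24) + n*(200*s + 88) - 480*s - 96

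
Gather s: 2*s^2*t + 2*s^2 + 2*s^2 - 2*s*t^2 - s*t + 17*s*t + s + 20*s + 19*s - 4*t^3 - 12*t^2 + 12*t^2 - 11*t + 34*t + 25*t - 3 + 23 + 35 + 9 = s^2*(2*t + 4) + s*(-2*t^2 + 16*t + 40) - 4*t^3 + 48*t + 64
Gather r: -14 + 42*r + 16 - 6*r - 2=36*r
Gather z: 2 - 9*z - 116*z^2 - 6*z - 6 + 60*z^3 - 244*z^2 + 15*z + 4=60*z^3 - 360*z^2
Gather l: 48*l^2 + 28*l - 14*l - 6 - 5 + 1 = 48*l^2 + 14*l - 10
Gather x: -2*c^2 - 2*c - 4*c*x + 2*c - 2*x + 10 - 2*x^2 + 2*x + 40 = -2*c^2 - 4*c*x - 2*x^2 + 50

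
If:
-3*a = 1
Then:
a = -1/3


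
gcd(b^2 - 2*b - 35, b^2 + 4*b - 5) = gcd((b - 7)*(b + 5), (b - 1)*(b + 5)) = b + 5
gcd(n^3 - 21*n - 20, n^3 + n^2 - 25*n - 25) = n^2 - 4*n - 5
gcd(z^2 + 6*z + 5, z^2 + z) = z + 1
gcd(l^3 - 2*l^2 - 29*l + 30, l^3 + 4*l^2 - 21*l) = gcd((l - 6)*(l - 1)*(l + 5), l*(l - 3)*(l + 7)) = 1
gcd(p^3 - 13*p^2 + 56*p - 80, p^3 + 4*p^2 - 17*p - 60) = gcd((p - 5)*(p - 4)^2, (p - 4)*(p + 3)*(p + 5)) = p - 4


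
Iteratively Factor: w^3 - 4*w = (w)*(w^2 - 4) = w*(w - 2)*(w + 2)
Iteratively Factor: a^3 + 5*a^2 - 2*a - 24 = (a - 2)*(a^2 + 7*a + 12) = (a - 2)*(a + 3)*(a + 4)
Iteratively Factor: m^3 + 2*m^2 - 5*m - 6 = (m + 3)*(m^2 - m - 2) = (m - 2)*(m + 3)*(m + 1)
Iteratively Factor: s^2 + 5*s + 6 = (s + 3)*(s + 2)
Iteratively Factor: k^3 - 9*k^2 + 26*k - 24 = (k - 4)*(k^2 - 5*k + 6) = (k - 4)*(k - 2)*(k - 3)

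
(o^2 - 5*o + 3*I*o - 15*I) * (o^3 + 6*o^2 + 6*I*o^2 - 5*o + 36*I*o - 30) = o^5 + o^4 + 9*I*o^4 - 53*o^3 + 9*I*o^3 - 23*o^2 - 285*I*o^2 + 690*o - 15*I*o + 450*I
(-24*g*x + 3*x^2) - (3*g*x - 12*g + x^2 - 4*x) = -27*g*x + 12*g + 2*x^2 + 4*x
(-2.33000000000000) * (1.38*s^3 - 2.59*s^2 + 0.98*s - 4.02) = -3.2154*s^3 + 6.0347*s^2 - 2.2834*s + 9.3666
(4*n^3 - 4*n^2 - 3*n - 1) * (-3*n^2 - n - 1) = -12*n^5 + 8*n^4 + 9*n^3 + 10*n^2 + 4*n + 1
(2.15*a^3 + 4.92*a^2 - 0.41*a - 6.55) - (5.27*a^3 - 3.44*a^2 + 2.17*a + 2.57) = -3.12*a^3 + 8.36*a^2 - 2.58*a - 9.12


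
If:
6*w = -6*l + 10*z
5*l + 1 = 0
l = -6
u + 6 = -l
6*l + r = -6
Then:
No Solution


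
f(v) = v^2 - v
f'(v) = 2*v - 1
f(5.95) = 29.45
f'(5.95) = 10.90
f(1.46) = 0.67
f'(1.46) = 1.92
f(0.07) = -0.07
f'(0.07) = -0.86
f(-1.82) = 5.13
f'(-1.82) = -4.64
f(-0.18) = 0.21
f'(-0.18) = -1.36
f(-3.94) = 19.46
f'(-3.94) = -8.88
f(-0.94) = 1.82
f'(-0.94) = -2.88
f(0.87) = -0.11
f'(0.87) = 0.74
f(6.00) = 30.00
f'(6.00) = 11.00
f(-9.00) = 90.00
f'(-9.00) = -19.00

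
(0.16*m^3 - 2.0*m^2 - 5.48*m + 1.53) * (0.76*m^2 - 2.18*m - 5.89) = 0.1216*m^5 - 1.8688*m^4 - 0.7472*m^3 + 24.8892*m^2 + 28.9418*m - 9.0117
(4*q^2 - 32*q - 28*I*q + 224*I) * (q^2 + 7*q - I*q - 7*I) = 4*q^4 - 4*q^3 - 32*I*q^3 - 252*q^2 + 32*I*q^2 + 28*q + 1792*I*q + 1568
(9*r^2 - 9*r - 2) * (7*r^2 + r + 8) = 63*r^4 - 54*r^3 + 49*r^2 - 74*r - 16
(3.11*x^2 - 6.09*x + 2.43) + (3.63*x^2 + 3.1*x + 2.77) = 6.74*x^2 - 2.99*x + 5.2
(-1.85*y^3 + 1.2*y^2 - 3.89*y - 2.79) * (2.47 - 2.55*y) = 4.7175*y^4 - 7.6295*y^3 + 12.8835*y^2 - 2.4938*y - 6.8913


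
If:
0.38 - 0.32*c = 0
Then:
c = 1.19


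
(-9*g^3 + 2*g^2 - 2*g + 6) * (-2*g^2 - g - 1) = 18*g^5 + 5*g^4 + 11*g^3 - 12*g^2 - 4*g - 6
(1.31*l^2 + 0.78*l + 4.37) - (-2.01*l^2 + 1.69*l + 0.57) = 3.32*l^2 - 0.91*l + 3.8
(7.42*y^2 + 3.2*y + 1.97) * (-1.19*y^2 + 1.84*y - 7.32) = -8.8298*y^4 + 9.8448*y^3 - 50.7707*y^2 - 19.7992*y - 14.4204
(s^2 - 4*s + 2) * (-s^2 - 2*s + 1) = -s^4 + 2*s^3 + 7*s^2 - 8*s + 2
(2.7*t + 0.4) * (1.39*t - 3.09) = 3.753*t^2 - 7.787*t - 1.236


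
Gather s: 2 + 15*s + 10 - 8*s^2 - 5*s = -8*s^2 + 10*s + 12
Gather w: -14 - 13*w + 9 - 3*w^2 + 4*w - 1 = -3*w^2 - 9*w - 6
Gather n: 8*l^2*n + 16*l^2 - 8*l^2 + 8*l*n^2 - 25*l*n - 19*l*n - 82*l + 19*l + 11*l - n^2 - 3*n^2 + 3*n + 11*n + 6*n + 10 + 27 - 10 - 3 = 8*l^2 - 52*l + n^2*(8*l - 4) + n*(8*l^2 - 44*l + 20) + 24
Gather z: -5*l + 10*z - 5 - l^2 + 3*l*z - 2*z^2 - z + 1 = -l^2 - 5*l - 2*z^2 + z*(3*l + 9) - 4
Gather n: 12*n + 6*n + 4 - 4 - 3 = 18*n - 3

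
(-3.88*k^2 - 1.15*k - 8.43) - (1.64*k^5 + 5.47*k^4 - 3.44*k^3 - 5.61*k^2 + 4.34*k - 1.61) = -1.64*k^5 - 5.47*k^4 + 3.44*k^3 + 1.73*k^2 - 5.49*k - 6.82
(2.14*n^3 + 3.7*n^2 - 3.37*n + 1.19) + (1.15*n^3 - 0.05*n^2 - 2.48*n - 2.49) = 3.29*n^3 + 3.65*n^2 - 5.85*n - 1.3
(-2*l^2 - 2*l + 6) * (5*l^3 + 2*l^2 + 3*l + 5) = -10*l^5 - 14*l^4 + 20*l^3 - 4*l^2 + 8*l + 30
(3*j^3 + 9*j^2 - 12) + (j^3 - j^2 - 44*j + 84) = 4*j^3 + 8*j^2 - 44*j + 72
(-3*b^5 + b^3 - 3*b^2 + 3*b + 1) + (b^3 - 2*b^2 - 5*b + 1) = -3*b^5 + 2*b^3 - 5*b^2 - 2*b + 2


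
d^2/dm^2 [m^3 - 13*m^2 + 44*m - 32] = 6*m - 26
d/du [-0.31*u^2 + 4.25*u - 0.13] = 4.25 - 0.62*u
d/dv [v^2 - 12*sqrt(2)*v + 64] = 2*v - 12*sqrt(2)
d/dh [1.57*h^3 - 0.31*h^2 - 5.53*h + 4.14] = 4.71*h^2 - 0.62*h - 5.53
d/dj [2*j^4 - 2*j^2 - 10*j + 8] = 8*j^3 - 4*j - 10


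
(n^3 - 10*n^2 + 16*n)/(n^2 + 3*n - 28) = n*(n^2 - 10*n + 16)/(n^2 + 3*n - 28)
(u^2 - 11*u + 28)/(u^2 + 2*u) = (u^2 - 11*u + 28)/(u*(u + 2))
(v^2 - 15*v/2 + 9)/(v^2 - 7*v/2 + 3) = (v - 6)/(v - 2)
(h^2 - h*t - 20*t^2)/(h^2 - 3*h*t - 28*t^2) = (-h + 5*t)/(-h + 7*t)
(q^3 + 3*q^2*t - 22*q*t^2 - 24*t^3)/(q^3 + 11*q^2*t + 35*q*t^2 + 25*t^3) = (q^2 + 2*q*t - 24*t^2)/(q^2 + 10*q*t + 25*t^2)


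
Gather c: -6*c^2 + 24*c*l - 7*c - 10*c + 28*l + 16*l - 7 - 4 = -6*c^2 + c*(24*l - 17) + 44*l - 11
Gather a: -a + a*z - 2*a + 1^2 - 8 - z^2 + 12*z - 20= a*(z - 3) - z^2 + 12*z - 27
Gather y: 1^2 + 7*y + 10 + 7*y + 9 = 14*y + 20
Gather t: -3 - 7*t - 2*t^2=-2*t^2 - 7*t - 3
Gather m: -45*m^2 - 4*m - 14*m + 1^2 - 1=-45*m^2 - 18*m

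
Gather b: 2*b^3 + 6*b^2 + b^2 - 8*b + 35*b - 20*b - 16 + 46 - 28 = 2*b^3 + 7*b^2 + 7*b + 2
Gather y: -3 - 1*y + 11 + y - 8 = 0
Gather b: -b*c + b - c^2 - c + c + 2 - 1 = b*(1 - c) - c^2 + 1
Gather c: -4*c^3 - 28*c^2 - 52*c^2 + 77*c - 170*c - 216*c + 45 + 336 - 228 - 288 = -4*c^3 - 80*c^2 - 309*c - 135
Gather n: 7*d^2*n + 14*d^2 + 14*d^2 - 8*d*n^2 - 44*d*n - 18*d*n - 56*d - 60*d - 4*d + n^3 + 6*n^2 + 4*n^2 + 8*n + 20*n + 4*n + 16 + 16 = 28*d^2 - 120*d + n^3 + n^2*(10 - 8*d) + n*(7*d^2 - 62*d + 32) + 32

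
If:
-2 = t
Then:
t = -2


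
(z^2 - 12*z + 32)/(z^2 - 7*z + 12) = (z - 8)/(z - 3)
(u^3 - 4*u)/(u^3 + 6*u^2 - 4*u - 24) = u/(u + 6)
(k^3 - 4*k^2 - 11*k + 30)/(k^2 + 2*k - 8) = (k^2 - 2*k - 15)/(k + 4)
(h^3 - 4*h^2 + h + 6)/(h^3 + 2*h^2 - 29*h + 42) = (h + 1)/(h + 7)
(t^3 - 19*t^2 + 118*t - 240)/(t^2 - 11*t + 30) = t - 8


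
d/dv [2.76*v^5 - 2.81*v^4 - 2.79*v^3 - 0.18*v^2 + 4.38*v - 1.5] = 13.8*v^4 - 11.24*v^3 - 8.37*v^2 - 0.36*v + 4.38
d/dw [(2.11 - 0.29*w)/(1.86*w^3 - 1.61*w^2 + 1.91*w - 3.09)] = (1.0788*w^3 - 12.2407*w^2 + 6.7942*w - 3.134)/(3.4596*w^6 - 5.9892*w^5 + 9.6973*w^4 - 17.645*w^3 + 13.5979*w^2 - 11.8038*w + 9.5481)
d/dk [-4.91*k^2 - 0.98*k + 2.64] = -9.82*k - 0.98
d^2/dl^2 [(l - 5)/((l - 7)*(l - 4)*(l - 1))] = 6*(l^5 - 22*l^4 + 195*l^3 - 859*l^2 + 1864*l - 1611)/(l^9 - 36*l^8 + 549*l^7 - 4620*l^6 + 23427*l^5 - 73404*l^4 + 140295*l^3 - 155988*l^2 + 91728*l - 21952)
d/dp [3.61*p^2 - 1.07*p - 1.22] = 7.22*p - 1.07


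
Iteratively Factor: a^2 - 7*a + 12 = (a - 3)*(a - 4)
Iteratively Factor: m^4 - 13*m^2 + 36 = (m + 2)*(m^3 - 2*m^2 - 9*m + 18) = (m - 2)*(m + 2)*(m^2 - 9) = (m - 2)*(m + 2)*(m + 3)*(m - 3)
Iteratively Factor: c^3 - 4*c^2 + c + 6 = (c + 1)*(c^2 - 5*c + 6) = (c - 2)*(c + 1)*(c - 3)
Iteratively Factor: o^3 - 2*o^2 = (o - 2)*(o^2) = o*(o - 2)*(o)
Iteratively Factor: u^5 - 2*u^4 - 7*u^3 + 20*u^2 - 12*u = (u + 3)*(u^4 - 5*u^3 + 8*u^2 - 4*u) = (u - 2)*(u + 3)*(u^3 - 3*u^2 + 2*u) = (u - 2)*(u - 1)*(u + 3)*(u^2 - 2*u) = u*(u - 2)*(u - 1)*(u + 3)*(u - 2)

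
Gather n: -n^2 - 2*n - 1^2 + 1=-n^2 - 2*n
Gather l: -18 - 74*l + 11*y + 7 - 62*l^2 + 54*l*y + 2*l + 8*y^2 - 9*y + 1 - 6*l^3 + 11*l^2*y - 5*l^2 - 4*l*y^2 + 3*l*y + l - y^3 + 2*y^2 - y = -6*l^3 + l^2*(11*y - 67) + l*(-4*y^2 + 57*y - 71) - y^3 + 10*y^2 + y - 10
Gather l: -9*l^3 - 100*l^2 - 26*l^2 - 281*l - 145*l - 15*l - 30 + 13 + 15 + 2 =-9*l^3 - 126*l^2 - 441*l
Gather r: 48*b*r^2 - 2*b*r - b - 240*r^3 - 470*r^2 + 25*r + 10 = -b - 240*r^3 + r^2*(48*b - 470) + r*(25 - 2*b) + 10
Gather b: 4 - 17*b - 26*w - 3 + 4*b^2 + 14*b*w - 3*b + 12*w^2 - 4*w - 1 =4*b^2 + b*(14*w - 20) + 12*w^2 - 30*w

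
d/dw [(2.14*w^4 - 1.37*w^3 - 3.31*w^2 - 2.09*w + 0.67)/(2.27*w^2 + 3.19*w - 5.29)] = (9.7156*w^5 + 17.3699*w^4 - 54.023*w^3 + 15.9273*w^2 + 31.978*w + 8.9188)/(5.1529*w^4 + 14.4826*w^3 - 13.8405*w^2 - 33.7502*w + 27.9841)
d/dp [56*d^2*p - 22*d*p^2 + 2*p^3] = 56*d^2 - 44*d*p + 6*p^2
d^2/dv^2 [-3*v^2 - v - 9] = -6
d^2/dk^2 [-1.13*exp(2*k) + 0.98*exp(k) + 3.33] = (0.98 - 4.52*exp(k))*exp(k)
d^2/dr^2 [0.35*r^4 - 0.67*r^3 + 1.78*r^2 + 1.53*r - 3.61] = 4.2*r^2 - 4.02*r + 3.56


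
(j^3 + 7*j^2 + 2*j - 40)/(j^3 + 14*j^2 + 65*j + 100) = (j - 2)/(j + 5)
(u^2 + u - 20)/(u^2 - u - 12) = (u + 5)/(u + 3)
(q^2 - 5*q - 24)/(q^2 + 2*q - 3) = (q - 8)/(q - 1)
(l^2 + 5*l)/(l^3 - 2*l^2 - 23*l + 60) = l/(l^2 - 7*l + 12)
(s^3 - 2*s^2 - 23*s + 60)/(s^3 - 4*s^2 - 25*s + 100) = (s - 3)/(s - 5)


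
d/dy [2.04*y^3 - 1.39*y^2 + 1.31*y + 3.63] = 6.12*y^2 - 2.78*y + 1.31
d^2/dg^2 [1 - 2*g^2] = -4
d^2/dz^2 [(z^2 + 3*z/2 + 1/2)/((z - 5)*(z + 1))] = 11/(z^3 - 15*z^2 + 75*z - 125)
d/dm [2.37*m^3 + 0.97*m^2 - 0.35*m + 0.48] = 7.11*m^2 + 1.94*m - 0.35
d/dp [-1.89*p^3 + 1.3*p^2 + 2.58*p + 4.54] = -5.67*p^2 + 2.6*p + 2.58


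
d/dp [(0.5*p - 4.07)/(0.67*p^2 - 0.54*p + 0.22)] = (-0.335*p^2 + 5.4538*p - 2.0878)/(0.4489*p^4 - 0.7236*p^3 + 0.5864*p^2 - 0.2376*p + 0.0484)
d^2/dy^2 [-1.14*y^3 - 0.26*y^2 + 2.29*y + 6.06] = -6.84*y - 0.52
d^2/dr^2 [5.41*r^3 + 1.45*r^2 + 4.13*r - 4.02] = 32.46*r + 2.9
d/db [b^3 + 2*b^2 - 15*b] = 3*b^2 + 4*b - 15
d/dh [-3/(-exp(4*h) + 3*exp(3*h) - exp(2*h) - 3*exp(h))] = 3*(-4*exp(3*h) + 9*exp(2*h) - 2*exp(h) - 3)*exp(-h)/(exp(3*h) - 3*exp(2*h) + exp(h) + 3)^2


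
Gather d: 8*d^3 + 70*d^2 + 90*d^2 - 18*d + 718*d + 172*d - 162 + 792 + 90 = 8*d^3 + 160*d^2 + 872*d + 720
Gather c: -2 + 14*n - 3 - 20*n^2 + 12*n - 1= -20*n^2 + 26*n - 6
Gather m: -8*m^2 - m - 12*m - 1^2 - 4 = -8*m^2 - 13*m - 5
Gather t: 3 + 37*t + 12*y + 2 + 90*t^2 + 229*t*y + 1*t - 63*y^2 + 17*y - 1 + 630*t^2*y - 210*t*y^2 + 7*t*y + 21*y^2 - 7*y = t^2*(630*y + 90) + t*(-210*y^2 + 236*y + 38) - 42*y^2 + 22*y + 4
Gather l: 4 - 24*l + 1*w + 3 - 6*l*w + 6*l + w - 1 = l*(-6*w - 18) + 2*w + 6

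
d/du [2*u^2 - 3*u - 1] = 4*u - 3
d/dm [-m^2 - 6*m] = -2*m - 6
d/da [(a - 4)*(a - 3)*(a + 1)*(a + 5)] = 4*a^3 - 3*a^2 - 50*a + 37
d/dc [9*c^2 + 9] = 18*c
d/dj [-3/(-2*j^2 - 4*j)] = 3*(-j - 1)/(j^2*(j + 2)^2)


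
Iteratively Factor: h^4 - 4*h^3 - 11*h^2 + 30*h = (h)*(h^3 - 4*h^2 - 11*h + 30) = h*(h - 2)*(h^2 - 2*h - 15) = h*(h - 2)*(h + 3)*(h - 5)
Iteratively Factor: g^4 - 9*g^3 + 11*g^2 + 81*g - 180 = (g - 5)*(g^3 - 4*g^2 - 9*g + 36) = (g - 5)*(g - 4)*(g^2 - 9) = (g - 5)*(g - 4)*(g + 3)*(g - 3)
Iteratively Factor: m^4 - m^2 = (m)*(m^3 - m) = m*(m - 1)*(m^2 + m) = m^2*(m - 1)*(m + 1)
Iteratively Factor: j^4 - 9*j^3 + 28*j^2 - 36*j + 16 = (j - 2)*(j^3 - 7*j^2 + 14*j - 8) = (j - 4)*(j - 2)*(j^2 - 3*j + 2) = (j - 4)*(j - 2)^2*(j - 1)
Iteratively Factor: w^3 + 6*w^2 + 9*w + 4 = (w + 1)*(w^2 + 5*w + 4) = (w + 1)^2*(w + 4)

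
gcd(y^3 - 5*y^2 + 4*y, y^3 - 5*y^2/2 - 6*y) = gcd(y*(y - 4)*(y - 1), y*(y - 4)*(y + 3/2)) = y^2 - 4*y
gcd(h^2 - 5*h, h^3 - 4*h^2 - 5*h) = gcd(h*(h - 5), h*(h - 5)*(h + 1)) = h^2 - 5*h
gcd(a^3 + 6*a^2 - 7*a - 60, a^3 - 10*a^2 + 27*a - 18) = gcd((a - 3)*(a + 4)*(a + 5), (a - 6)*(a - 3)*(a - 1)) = a - 3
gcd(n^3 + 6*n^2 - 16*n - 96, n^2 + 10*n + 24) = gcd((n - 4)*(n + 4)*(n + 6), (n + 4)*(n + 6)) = n^2 + 10*n + 24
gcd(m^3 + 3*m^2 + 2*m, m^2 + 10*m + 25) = 1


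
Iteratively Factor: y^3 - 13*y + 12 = (y - 3)*(y^2 + 3*y - 4) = (y - 3)*(y + 4)*(y - 1)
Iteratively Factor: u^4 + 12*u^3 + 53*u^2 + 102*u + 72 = (u + 3)*(u^3 + 9*u^2 + 26*u + 24) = (u + 2)*(u + 3)*(u^2 + 7*u + 12) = (u + 2)*(u + 3)*(u + 4)*(u + 3)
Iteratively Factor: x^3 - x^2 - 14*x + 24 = (x - 2)*(x^2 + x - 12) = (x - 3)*(x - 2)*(x + 4)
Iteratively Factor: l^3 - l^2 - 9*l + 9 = (l - 1)*(l^2 - 9) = (l - 1)*(l + 3)*(l - 3)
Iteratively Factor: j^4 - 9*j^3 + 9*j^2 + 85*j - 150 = (j + 3)*(j^3 - 12*j^2 + 45*j - 50) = (j - 5)*(j + 3)*(j^2 - 7*j + 10) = (j - 5)^2*(j + 3)*(j - 2)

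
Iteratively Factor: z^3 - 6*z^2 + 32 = (z + 2)*(z^2 - 8*z + 16) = (z - 4)*(z + 2)*(z - 4)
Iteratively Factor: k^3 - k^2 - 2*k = (k - 2)*(k^2 + k) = (k - 2)*(k + 1)*(k)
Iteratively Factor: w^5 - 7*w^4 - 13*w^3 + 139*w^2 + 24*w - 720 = (w - 4)*(w^4 - 3*w^3 - 25*w^2 + 39*w + 180) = (w - 5)*(w - 4)*(w^3 + 2*w^2 - 15*w - 36) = (w - 5)*(w - 4)*(w + 3)*(w^2 - w - 12) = (w - 5)*(w - 4)*(w + 3)^2*(w - 4)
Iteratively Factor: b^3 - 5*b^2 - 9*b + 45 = (b - 5)*(b^2 - 9) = (b - 5)*(b + 3)*(b - 3)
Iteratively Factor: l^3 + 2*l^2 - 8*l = (l)*(l^2 + 2*l - 8) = l*(l + 4)*(l - 2)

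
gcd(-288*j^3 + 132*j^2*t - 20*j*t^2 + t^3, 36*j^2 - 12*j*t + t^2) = 36*j^2 - 12*j*t + t^2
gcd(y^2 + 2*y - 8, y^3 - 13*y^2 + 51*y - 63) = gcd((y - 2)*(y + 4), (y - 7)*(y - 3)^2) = 1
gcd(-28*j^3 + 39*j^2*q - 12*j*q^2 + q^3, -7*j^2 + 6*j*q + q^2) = -j + q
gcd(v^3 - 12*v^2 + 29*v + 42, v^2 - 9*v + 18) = v - 6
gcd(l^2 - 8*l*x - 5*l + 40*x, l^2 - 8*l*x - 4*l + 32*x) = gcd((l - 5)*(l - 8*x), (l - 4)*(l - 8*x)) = -l + 8*x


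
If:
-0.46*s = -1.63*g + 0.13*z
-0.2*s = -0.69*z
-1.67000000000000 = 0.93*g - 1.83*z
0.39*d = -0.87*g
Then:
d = -4.61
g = 2.07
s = 6.78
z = 1.96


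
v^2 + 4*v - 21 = (v - 3)*(v + 7)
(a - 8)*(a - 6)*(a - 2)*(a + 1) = a^4 - 15*a^3 + 60*a^2 - 20*a - 96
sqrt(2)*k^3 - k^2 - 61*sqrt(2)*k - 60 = (k - 6*sqrt(2))*(k + 5*sqrt(2))*(sqrt(2)*k + 1)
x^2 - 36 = (x - 6)*(x + 6)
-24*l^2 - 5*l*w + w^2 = (-8*l + w)*(3*l + w)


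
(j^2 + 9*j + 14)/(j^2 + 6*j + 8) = (j + 7)/(j + 4)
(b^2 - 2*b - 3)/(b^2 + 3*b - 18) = (b + 1)/(b + 6)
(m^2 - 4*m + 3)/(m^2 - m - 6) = (m - 1)/(m + 2)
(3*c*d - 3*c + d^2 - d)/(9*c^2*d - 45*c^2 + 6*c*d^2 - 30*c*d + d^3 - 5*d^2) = (d - 1)/(3*c*d - 15*c + d^2 - 5*d)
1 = 1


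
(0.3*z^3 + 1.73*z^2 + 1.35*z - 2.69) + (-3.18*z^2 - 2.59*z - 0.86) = 0.3*z^3 - 1.45*z^2 - 1.24*z - 3.55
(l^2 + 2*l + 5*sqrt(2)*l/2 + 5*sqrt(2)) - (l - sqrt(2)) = l^2 + l + 5*sqrt(2)*l/2 + 6*sqrt(2)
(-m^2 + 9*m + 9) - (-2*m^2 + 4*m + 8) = m^2 + 5*m + 1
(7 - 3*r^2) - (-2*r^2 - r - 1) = -r^2 + r + 8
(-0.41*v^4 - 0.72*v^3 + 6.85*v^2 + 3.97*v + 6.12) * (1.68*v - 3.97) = -0.6888*v^5 + 0.4181*v^4 + 14.3664*v^3 - 20.5249*v^2 - 5.4793*v - 24.2964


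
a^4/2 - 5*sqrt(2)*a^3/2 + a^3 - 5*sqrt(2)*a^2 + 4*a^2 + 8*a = a*(a/2 + 1)*(a - 4*sqrt(2))*(a - sqrt(2))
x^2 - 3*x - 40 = (x - 8)*(x + 5)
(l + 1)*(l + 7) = l^2 + 8*l + 7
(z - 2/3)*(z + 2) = z^2 + 4*z/3 - 4/3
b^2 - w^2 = (b - w)*(b + w)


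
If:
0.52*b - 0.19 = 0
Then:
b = 0.37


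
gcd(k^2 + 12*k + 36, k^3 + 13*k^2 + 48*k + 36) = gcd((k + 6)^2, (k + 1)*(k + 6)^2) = k^2 + 12*k + 36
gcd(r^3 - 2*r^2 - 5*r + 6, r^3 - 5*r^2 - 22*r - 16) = r + 2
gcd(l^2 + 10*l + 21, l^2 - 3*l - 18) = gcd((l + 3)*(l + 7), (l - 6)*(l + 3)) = l + 3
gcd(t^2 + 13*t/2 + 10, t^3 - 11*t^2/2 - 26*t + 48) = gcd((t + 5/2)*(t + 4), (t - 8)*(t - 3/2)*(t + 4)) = t + 4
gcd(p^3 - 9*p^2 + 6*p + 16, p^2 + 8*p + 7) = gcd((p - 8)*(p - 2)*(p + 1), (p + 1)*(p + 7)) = p + 1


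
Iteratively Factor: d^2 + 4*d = (d + 4)*(d)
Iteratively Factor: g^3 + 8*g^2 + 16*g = (g + 4)*(g^2 + 4*g) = (g + 4)^2*(g)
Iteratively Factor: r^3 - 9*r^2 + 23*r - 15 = (r - 1)*(r^2 - 8*r + 15) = (r - 3)*(r - 1)*(r - 5)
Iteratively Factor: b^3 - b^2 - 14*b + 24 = (b - 3)*(b^2 + 2*b - 8) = (b - 3)*(b - 2)*(b + 4)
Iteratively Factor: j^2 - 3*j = (j)*(j - 3)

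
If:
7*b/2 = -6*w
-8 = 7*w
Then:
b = 96/49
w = -8/7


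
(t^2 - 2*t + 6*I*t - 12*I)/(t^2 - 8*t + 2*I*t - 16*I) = (t^2 + t*(-2 + 6*I) - 12*I)/(t^2 + t*(-8 + 2*I) - 16*I)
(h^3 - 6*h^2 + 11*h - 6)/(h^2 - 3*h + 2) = h - 3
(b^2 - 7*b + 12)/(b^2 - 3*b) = (b - 4)/b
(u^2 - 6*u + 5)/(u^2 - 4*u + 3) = (u - 5)/(u - 3)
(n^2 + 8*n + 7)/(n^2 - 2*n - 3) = (n + 7)/(n - 3)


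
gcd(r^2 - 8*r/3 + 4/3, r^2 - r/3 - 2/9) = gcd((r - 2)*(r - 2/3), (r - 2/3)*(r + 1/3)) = r - 2/3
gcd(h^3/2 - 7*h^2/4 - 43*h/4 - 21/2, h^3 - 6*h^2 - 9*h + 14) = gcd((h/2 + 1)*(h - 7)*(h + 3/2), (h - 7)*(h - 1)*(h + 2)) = h^2 - 5*h - 14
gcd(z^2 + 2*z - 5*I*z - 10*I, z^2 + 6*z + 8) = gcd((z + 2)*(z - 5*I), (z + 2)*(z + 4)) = z + 2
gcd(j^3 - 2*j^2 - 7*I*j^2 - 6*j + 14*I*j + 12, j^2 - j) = 1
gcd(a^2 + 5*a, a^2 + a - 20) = a + 5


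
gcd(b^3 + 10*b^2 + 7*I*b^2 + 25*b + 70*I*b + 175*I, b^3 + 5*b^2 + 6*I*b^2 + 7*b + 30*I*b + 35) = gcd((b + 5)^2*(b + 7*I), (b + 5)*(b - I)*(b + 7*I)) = b^2 + b*(5 + 7*I) + 35*I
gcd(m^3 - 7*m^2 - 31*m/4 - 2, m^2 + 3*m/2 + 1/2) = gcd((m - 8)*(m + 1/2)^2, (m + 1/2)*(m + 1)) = m + 1/2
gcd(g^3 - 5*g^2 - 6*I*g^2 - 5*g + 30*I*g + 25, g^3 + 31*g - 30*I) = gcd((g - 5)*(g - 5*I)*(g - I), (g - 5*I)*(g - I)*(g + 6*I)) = g^2 - 6*I*g - 5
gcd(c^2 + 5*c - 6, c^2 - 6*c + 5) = c - 1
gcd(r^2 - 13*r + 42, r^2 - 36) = r - 6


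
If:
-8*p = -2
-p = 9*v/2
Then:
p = 1/4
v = -1/18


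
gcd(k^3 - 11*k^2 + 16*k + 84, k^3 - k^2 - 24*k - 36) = k^2 - 4*k - 12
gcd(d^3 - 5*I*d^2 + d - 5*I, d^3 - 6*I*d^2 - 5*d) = d^2 - 6*I*d - 5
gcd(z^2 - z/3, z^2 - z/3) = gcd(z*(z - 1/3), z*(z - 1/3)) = z^2 - z/3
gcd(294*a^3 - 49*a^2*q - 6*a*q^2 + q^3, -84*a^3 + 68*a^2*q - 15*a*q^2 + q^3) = 42*a^2 - 13*a*q + q^2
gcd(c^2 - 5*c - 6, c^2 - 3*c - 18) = c - 6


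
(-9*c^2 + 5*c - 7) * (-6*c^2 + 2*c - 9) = 54*c^4 - 48*c^3 + 133*c^2 - 59*c + 63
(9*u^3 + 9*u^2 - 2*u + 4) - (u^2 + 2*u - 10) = 9*u^3 + 8*u^2 - 4*u + 14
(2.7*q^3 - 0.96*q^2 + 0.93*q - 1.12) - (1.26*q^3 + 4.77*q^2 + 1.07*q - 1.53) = 1.44*q^3 - 5.73*q^2 - 0.14*q + 0.41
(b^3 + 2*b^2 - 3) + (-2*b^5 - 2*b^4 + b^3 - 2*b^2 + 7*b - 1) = -2*b^5 - 2*b^4 + 2*b^3 + 7*b - 4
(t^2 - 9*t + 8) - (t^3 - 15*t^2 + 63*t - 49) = -t^3 + 16*t^2 - 72*t + 57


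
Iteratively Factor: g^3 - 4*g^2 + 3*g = (g - 3)*(g^2 - g) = g*(g - 3)*(g - 1)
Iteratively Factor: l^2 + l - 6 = (l + 3)*(l - 2)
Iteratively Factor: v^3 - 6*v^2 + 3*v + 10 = (v - 5)*(v^2 - v - 2) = (v - 5)*(v + 1)*(v - 2)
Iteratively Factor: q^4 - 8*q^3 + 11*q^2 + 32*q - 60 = (q + 2)*(q^3 - 10*q^2 + 31*q - 30) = (q - 3)*(q + 2)*(q^2 - 7*q + 10) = (q - 5)*(q - 3)*(q + 2)*(q - 2)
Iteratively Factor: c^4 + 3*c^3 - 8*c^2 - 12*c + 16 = (c + 4)*(c^3 - c^2 - 4*c + 4) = (c - 1)*(c + 4)*(c^2 - 4) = (c - 2)*(c - 1)*(c + 4)*(c + 2)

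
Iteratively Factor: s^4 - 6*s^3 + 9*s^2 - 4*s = (s - 4)*(s^3 - 2*s^2 + s) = (s - 4)*(s - 1)*(s^2 - s) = (s - 4)*(s - 1)^2*(s)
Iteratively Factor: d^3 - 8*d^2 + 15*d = (d - 3)*(d^2 - 5*d) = (d - 5)*(d - 3)*(d)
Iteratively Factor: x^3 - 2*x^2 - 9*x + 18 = (x + 3)*(x^2 - 5*x + 6) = (x - 2)*(x + 3)*(x - 3)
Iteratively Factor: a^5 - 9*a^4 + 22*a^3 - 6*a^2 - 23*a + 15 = (a - 1)*(a^4 - 8*a^3 + 14*a^2 + 8*a - 15) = (a - 3)*(a - 1)*(a^3 - 5*a^2 - a + 5) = (a - 5)*(a - 3)*(a - 1)*(a^2 - 1) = (a - 5)*(a - 3)*(a - 1)^2*(a + 1)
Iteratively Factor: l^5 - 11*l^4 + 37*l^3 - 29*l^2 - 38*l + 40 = (l - 5)*(l^4 - 6*l^3 + 7*l^2 + 6*l - 8) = (l - 5)*(l - 4)*(l^3 - 2*l^2 - l + 2) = (l - 5)*(l - 4)*(l + 1)*(l^2 - 3*l + 2) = (l - 5)*(l - 4)*(l - 2)*(l + 1)*(l - 1)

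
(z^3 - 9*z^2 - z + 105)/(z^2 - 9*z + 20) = (z^2 - 4*z - 21)/(z - 4)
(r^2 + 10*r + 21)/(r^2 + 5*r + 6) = (r + 7)/(r + 2)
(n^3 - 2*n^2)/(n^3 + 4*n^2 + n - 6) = n^2*(n - 2)/(n^3 + 4*n^2 + n - 6)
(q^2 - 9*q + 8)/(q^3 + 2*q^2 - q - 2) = (q - 8)/(q^2 + 3*q + 2)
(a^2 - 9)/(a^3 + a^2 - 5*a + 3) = (a - 3)/(a^2 - 2*a + 1)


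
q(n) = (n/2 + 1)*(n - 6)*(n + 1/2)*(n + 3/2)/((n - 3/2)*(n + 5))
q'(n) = -(n/2 + 1)*(n - 6)*(n + 1/2)*(n + 3/2)/((n - 3/2)*(n + 5)^2) + (n/2 + 1)*(n - 6)*(n + 1/2)/((n - 3/2)*(n + 5)) + (n/2 + 1)*(n - 6)*(n + 3/2)/((n - 3/2)*(n + 5)) - (n/2 + 1)*(n - 6)*(n + 1/2)*(n + 3/2)/((n - 3/2)^2*(n + 5)) + (n/2 + 1)*(n + 1/2)*(n + 3/2)/((n - 3/2)*(n + 5)) + (n - 6)*(n + 1/2)*(n + 3/2)/(2*(n - 3/2)*(n + 5))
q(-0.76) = -0.08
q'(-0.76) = 0.14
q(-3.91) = -13.19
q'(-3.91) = 27.24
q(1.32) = 35.05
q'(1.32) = 223.93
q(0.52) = 2.63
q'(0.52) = 6.65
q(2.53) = -12.37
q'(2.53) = 7.34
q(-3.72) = -8.94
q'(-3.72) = 18.20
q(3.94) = -6.77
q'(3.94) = 2.91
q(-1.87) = 0.02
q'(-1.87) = 0.10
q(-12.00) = 115.00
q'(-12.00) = -13.89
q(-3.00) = -1.88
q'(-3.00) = 4.60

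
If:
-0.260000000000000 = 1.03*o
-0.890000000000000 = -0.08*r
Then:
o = -0.25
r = 11.12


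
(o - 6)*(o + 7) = o^2 + o - 42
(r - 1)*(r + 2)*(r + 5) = r^3 + 6*r^2 + 3*r - 10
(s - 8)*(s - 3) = s^2 - 11*s + 24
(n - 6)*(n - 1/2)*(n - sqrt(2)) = n^3 - 13*n^2/2 - sqrt(2)*n^2 + 3*n + 13*sqrt(2)*n/2 - 3*sqrt(2)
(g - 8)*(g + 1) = g^2 - 7*g - 8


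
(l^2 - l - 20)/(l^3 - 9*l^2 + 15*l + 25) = (l + 4)/(l^2 - 4*l - 5)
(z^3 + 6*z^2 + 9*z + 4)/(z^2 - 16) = (z^2 + 2*z + 1)/(z - 4)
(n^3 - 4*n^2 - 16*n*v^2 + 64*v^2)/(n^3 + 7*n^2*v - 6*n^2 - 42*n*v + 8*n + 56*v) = (n^2 - 16*v^2)/(n^2 + 7*n*v - 2*n - 14*v)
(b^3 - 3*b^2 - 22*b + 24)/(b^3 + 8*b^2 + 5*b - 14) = (b^2 - 2*b - 24)/(b^2 + 9*b + 14)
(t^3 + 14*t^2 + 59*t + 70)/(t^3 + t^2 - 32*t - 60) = (t + 7)/(t - 6)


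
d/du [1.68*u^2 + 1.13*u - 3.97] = 3.36*u + 1.13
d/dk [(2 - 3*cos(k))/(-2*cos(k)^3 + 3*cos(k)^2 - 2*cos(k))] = (12*cos(k)^3 - 21*cos(k)^2 + 12*cos(k) - 4)*sin(k)/((3*cos(k) - cos(2*k) - 3)^2*cos(k)^2)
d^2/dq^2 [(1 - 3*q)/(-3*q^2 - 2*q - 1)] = 2*(4*(3*q - 1)*(3*q + 1)^2 - 3*(9*q + 1)*(3*q^2 + 2*q + 1))/(3*q^2 + 2*q + 1)^3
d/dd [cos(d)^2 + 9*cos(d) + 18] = -(2*cos(d) + 9)*sin(d)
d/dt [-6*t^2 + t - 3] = 1 - 12*t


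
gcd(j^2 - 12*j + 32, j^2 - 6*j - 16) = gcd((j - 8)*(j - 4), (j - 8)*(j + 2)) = j - 8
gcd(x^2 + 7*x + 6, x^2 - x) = 1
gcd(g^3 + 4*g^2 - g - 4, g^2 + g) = g + 1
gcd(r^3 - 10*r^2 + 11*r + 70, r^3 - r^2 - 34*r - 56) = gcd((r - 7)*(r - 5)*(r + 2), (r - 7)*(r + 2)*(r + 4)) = r^2 - 5*r - 14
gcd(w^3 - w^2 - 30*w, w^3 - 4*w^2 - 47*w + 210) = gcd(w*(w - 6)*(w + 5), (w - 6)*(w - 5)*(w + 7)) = w - 6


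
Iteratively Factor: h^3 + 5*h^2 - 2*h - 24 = (h + 3)*(h^2 + 2*h - 8) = (h - 2)*(h + 3)*(h + 4)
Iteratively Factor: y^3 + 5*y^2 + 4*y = (y)*(y^2 + 5*y + 4) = y*(y + 1)*(y + 4)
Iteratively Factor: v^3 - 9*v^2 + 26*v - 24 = (v - 4)*(v^2 - 5*v + 6) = (v - 4)*(v - 2)*(v - 3)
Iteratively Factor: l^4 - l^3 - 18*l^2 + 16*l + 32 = (l + 4)*(l^3 - 5*l^2 + 2*l + 8) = (l - 2)*(l + 4)*(l^2 - 3*l - 4) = (l - 4)*(l - 2)*(l + 4)*(l + 1)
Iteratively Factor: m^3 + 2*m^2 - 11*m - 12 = (m - 3)*(m^2 + 5*m + 4) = (m - 3)*(m + 1)*(m + 4)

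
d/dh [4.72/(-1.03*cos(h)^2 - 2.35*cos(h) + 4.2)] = -(9.7232*cos(h) + 11.092)*sin(h)/(1.03*cos(h)^2 + 2.35*cos(h) - 4.2)^2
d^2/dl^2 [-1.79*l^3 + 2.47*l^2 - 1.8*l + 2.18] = 4.94 - 10.74*l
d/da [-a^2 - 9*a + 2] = -2*a - 9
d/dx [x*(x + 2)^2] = (x + 2)*(3*x + 2)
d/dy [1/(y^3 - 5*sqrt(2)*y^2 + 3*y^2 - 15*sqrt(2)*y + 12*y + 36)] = (-3*y^2 - 6*y + 10*sqrt(2)*y - 12 + 15*sqrt(2))/(y^3 - 5*sqrt(2)*y^2 + 3*y^2 - 15*sqrt(2)*y + 12*y + 36)^2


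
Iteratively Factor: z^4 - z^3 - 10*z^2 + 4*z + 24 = (z - 2)*(z^3 + z^2 - 8*z - 12) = (z - 2)*(z + 2)*(z^2 - z - 6) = (z - 3)*(z - 2)*(z + 2)*(z + 2)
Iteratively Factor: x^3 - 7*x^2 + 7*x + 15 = (x + 1)*(x^2 - 8*x + 15) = (x - 3)*(x + 1)*(x - 5)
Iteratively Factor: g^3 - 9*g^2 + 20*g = (g - 4)*(g^2 - 5*g) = g*(g - 4)*(g - 5)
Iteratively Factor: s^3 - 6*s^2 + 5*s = (s - 5)*(s^2 - s) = (s - 5)*(s - 1)*(s)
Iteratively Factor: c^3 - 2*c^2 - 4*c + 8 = (c + 2)*(c^2 - 4*c + 4) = (c - 2)*(c + 2)*(c - 2)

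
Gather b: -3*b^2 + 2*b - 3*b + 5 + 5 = -3*b^2 - b + 10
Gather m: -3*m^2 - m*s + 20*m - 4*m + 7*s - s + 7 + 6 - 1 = -3*m^2 + m*(16 - s) + 6*s + 12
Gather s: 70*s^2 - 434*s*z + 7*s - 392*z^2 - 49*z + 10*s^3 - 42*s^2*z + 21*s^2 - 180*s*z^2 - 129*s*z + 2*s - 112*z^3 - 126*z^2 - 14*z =10*s^3 + s^2*(91 - 42*z) + s*(-180*z^2 - 563*z + 9) - 112*z^3 - 518*z^2 - 63*z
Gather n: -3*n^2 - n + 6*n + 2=-3*n^2 + 5*n + 2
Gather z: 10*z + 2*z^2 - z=2*z^2 + 9*z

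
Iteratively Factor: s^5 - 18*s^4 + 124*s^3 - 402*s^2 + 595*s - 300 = (s - 5)*(s^4 - 13*s^3 + 59*s^2 - 107*s + 60) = (s - 5)^2*(s^3 - 8*s^2 + 19*s - 12) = (s - 5)^2*(s - 1)*(s^2 - 7*s + 12) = (s - 5)^2*(s - 3)*(s - 1)*(s - 4)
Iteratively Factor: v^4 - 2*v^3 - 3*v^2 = (v)*(v^3 - 2*v^2 - 3*v) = v*(v + 1)*(v^2 - 3*v) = v*(v - 3)*(v + 1)*(v)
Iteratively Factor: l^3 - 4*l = (l)*(l^2 - 4) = l*(l - 2)*(l + 2)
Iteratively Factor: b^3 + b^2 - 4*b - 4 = (b + 2)*(b^2 - b - 2) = (b + 1)*(b + 2)*(b - 2)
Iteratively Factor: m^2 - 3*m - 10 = (m - 5)*(m + 2)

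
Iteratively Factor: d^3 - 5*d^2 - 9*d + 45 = (d - 3)*(d^2 - 2*d - 15) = (d - 5)*(d - 3)*(d + 3)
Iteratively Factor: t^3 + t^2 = (t)*(t^2 + t) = t^2*(t + 1)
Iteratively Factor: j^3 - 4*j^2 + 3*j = (j - 1)*(j^2 - 3*j) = j*(j - 1)*(j - 3)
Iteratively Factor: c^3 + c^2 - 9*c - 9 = (c + 3)*(c^2 - 2*c - 3) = (c + 1)*(c + 3)*(c - 3)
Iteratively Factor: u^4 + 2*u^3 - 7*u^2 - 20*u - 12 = (u - 3)*(u^3 + 5*u^2 + 8*u + 4) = (u - 3)*(u + 2)*(u^2 + 3*u + 2) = (u - 3)*(u + 2)^2*(u + 1)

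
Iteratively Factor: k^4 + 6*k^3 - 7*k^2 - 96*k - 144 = (k - 4)*(k^3 + 10*k^2 + 33*k + 36) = (k - 4)*(k + 3)*(k^2 + 7*k + 12) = (k - 4)*(k + 3)*(k + 4)*(k + 3)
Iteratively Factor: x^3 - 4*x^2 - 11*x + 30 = (x - 5)*(x^2 + x - 6) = (x - 5)*(x - 2)*(x + 3)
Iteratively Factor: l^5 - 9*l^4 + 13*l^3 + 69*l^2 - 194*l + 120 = (l - 1)*(l^4 - 8*l^3 + 5*l^2 + 74*l - 120) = (l - 2)*(l - 1)*(l^3 - 6*l^2 - 7*l + 60) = (l - 5)*(l - 2)*(l - 1)*(l^2 - l - 12) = (l - 5)*(l - 4)*(l - 2)*(l - 1)*(l + 3)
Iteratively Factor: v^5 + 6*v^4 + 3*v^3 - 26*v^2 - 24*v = (v - 2)*(v^4 + 8*v^3 + 19*v^2 + 12*v) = (v - 2)*(v + 1)*(v^3 + 7*v^2 + 12*v) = (v - 2)*(v + 1)*(v + 3)*(v^2 + 4*v) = (v - 2)*(v + 1)*(v + 3)*(v + 4)*(v)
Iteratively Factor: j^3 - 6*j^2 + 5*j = (j)*(j^2 - 6*j + 5) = j*(j - 5)*(j - 1)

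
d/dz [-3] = 0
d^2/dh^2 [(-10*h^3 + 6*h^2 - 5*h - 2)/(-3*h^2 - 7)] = 6*(-55*h^3 + 144*h^2 + 385*h - 112)/(27*h^6 + 189*h^4 + 441*h^2 + 343)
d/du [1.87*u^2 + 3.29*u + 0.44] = 3.74*u + 3.29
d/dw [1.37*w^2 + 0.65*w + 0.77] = 2.74*w + 0.65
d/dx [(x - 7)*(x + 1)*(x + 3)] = 3*x^2 - 6*x - 25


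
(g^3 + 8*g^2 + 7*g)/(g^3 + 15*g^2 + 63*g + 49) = g/(g + 7)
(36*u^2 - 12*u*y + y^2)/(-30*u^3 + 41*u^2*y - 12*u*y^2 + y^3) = (-6*u + y)/(5*u^2 - 6*u*y + y^2)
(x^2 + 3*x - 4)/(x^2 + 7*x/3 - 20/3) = 3*(x - 1)/(3*x - 5)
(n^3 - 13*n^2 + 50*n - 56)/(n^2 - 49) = (n^2 - 6*n + 8)/(n + 7)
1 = 1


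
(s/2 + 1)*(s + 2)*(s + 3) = s^3/2 + 7*s^2/2 + 8*s + 6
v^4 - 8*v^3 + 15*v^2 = v^2*(v - 5)*(v - 3)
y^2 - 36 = (y - 6)*(y + 6)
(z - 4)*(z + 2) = z^2 - 2*z - 8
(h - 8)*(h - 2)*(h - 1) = h^3 - 11*h^2 + 26*h - 16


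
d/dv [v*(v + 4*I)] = 2*v + 4*I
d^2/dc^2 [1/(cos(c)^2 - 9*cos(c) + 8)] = (-4*sin(c)^4 + 51*sin(c)^2 - 423*cos(c)/4 + 27*cos(3*c)/4 + 99)/((cos(c) - 8)^3*(cos(c) - 1)^3)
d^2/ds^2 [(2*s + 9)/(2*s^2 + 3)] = 4*(4*s^3 + 54*s^2 - 18*s - 27)/(8*s^6 + 36*s^4 + 54*s^2 + 27)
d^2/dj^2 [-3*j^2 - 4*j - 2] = -6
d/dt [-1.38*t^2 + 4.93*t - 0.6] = 4.93 - 2.76*t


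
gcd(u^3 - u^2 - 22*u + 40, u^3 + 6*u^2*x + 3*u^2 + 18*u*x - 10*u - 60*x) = u^2 + 3*u - 10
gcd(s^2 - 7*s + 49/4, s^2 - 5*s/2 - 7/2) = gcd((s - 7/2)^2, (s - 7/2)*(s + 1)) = s - 7/2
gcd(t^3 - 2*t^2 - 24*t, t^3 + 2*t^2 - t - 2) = 1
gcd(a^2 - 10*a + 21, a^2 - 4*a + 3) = a - 3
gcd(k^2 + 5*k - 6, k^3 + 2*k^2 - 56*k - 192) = k + 6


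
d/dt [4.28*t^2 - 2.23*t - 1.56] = 8.56*t - 2.23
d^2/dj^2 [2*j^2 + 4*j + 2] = 4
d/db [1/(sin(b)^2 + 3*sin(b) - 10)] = -(2*sin(b) + 3)*cos(b)/(sin(b)^2 + 3*sin(b) - 10)^2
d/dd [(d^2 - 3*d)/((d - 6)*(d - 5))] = 2*(-4*d^2 + 30*d - 45)/(d^4 - 22*d^3 + 181*d^2 - 660*d + 900)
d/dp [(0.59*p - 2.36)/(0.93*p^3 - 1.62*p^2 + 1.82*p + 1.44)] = (-1.0974*p^3 + 7.5402*p^2 - 7.6464*p + 5.1448)/(0.8649*p^6 - 3.0132*p^5 + 6.0096*p^4 - 3.2184*p^3 - 1.3532*p^2 + 5.2416*p + 2.0736)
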